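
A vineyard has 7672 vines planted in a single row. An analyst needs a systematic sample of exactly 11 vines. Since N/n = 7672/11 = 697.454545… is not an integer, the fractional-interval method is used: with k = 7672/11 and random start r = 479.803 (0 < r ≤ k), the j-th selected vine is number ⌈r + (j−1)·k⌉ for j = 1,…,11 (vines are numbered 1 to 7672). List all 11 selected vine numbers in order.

j=1: r + 0k = 479.803 → ⌈·⌉ = 480
j=2: r + 1k = 1177.257545… → ⌈·⌉ = 1178
j=3: r + 2k = 1874.712090… → ⌈·⌉ = 1875
j=4: r + 3k = 2572.166636… → ⌈·⌉ = 2573
j=5: r + 4k = 3269.621181… → ⌈·⌉ = 3270
j=6: r + 5k = 3967.075727… → ⌈·⌉ = 3968
j=7: r + 6k = 4664.530272… → ⌈·⌉ = 4665
j=8: r + 7k = 5361.984818… → ⌈·⌉ = 5362
j=9: r + 8k = 6059.439363… → ⌈·⌉ = 6060
j=10: r + 9k = 6756.893909… → ⌈·⌉ = 6757
j=11: r + 10k = 7454.348454… → ⌈·⌉ = 7455

480, 1178, 1875, 2573, 3270, 3968, 4665, 5362, 6060, 6757, 7455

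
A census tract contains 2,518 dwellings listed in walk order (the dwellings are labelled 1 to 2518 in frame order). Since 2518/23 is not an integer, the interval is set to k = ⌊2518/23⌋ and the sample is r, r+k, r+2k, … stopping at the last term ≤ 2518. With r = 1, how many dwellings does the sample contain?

24

k = ⌊2518/23⌋ = 109
Achieved size = ⌊(2518 − 1)/109⌋ + 1 = ⌊2517/109⌋ + 1 = 23 + 1 = 24
(last selection: 1 + 23×109 = 2508 ≤ 2518; next would be 2617 > 2518)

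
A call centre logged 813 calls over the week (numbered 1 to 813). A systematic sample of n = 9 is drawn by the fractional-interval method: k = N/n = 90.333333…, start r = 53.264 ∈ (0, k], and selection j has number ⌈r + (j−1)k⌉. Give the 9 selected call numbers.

j=1: r + 0k = 53.264 → ⌈·⌉ = 54
j=2: r + 1k = 143.597333… → ⌈·⌉ = 144
j=3: r + 2k = 233.930666… → ⌈·⌉ = 234
j=4: r + 3k = 324.264 → ⌈·⌉ = 325
j=5: r + 4k = 414.597333… → ⌈·⌉ = 415
j=6: r + 5k = 504.930666… → ⌈·⌉ = 505
j=7: r + 6k = 595.264 → ⌈·⌉ = 596
j=8: r + 7k = 685.597333… → ⌈·⌉ = 686
j=9: r + 8k = 775.930666… → ⌈·⌉ = 776

54, 144, 234, 325, 415, 505, 596, 686, 776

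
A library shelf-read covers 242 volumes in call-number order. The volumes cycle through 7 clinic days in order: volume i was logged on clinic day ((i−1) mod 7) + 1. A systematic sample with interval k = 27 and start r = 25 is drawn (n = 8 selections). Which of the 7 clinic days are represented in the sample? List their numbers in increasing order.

1, 2, 3, 4, 5, 6, 7

Consecutive selections differ by k = 27, so their clinic day numbers differ by 27 mod 7 = 6.
gcd(27, 7) = 1, so the sample visits 7/1 = 7 distinct residues mod 7.
Start 25 is clinic day 4; the clinic days hit are 1, 2, 3, 4, 5, 6, 7.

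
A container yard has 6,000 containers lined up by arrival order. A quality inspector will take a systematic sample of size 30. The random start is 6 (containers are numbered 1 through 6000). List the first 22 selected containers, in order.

6, 206, 406, 606, 806, 1006, 1206, 1406, 1606, 1806, 2006, 2206, 2406, 2606, 2806, 3006, 3206, 3406, 3606, 3806, 4006, 4206

k = N/n = 6000/30 = 200
container 1: 6
container 2: 6 + 200 = 206
container 3: 206 + 200 = 406
container 4: 406 + 200 = 606
container 5: 606 + 200 = 806
container 6: 806 + 200 = 1006
container 7: 1006 + 200 = 1206
container 8: 1206 + 200 = 1406
container 9: 1406 + 200 = 1606
container 10: 1606 + 200 = 1806
container 11: 1806 + 200 = 2006
container 12: 2006 + 200 = 2206
container 13: 2206 + 200 = 2406
container 14: 2406 + 200 = 2606
container 15: 2606 + 200 = 2806
container 16: 2806 + 200 = 3006
container 17: 3006 + 200 = 3206
container 18: 3206 + 200 = 3406
container 19: 3406 + 200 = 3606
container 20: 3606 + 200 = 3806
container 21: 3806 + 200 = 4006
container 22: 4006 + 200 = 4206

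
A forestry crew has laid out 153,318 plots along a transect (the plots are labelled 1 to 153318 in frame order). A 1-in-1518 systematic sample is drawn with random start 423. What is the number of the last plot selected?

k = 1518
101st selection = r + (101−1)·k = 423 + 100×1518 = 423 + 151800 = 152223

152223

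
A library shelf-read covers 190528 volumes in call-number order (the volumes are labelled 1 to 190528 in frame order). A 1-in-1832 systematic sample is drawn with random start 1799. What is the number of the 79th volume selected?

k = 1832
79th selection = r + (79−1)·k = 1799 + 78×1832 = 1799 + 142896 = 144695

144695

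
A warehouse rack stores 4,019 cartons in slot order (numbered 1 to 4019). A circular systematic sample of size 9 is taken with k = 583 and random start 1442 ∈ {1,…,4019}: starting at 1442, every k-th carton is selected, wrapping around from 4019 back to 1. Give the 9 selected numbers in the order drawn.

1442, 2025, 2608, 3191, 3774, 338, 921, 1504, 2087

Selection 1: 1442
Selection 2: 1442 + 583 = 2025
Selection 3: 2025 + 583 = 2608
Selection 4: 2608 + 583 = 3191
Selection 5: 3191 + 583 = 3774
Selection 6: 3774 + 583 = 4357 → 4357 − 4019 = 338
Selection 7: 338 + 583 = 921
Selection 8: 921 + 583 = 1504
Selection 9: 1504 + 583 = 2087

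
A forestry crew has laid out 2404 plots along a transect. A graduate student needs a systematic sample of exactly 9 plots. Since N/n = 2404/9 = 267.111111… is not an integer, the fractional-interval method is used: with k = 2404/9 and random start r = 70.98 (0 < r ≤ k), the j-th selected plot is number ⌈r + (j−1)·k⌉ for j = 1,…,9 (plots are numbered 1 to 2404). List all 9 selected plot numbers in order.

71, 339, 606, 873, 1140, 1407, 1674, 1941, 2208

j=1: r + 0k = 70.98 → ⌈·⌉ = 71
j=2: r + 1k = 338.091111… → ⌈·⌉ = 339
j=3: r + 2k = 605.202222… → ⌈·⌉ = 606
j=4: r + 3k = 872.313333… → ⌈·⌉ = 873
j=5: r + 4k = 1139.424444… → ⌈·⌉ = 1140
j=6: r + 5k = 1406.535555… → ⌈·⌉ = 1407
j=7: r + 6k = 1673.646666… → ⌈·⌉ = 1674
j=8: r + 7k = 1940.757777… → ⌈·⌉ = 1941
j=9: r + 8k = 2207.868888… → ⌈·⌉ = 2208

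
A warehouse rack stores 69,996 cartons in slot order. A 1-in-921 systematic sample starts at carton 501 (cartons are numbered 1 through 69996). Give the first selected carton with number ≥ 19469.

k = 921
Steps past start: ⌈(19469 − 501)/921⌉ = ⌈18968/921⌉ = 21
Selected carton: 501 + 21×921 = 19842

19842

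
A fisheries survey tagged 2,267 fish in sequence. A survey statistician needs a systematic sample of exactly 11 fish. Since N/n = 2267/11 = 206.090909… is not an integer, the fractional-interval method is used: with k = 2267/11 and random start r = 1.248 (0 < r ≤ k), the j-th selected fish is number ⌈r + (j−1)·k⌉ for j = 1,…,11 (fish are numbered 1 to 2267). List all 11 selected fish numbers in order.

j=1: r + 0k = 1.248 → ⌈·⌉ = 2
j=2: r + 1k = 207.338909… → ⌈·⌉ = 208
j=3: r + 2k = 413.429818… → ⌈·⌉ = 414
j=4: r + 3k = 619.520727… → ⌈·⌉ = 620
j=5: r + 4k = 825.611636… → ⌈·⌉ = 826
j=6: r + 5k = 1031.702545… → ⌈·⌉ = 1032
j=7: r + 6k = 1237.793454… → ⌈·⌉ = 1238
j=8: r + 7k = 1443.884363… → ⌈·⌉ = 1444
j=9: r + 8k = 1649.975272… → ⌈·⌉ = 1650
j=10: r + 9k = 1856.066181… → ⌈·⌉ = 1857
j=11: r + 10k = 2062.157090… → ⌈·⌉ = 2063

2, 208, 414, 620, 826, 1032, 1238, 1444, 1650, 1857, 2063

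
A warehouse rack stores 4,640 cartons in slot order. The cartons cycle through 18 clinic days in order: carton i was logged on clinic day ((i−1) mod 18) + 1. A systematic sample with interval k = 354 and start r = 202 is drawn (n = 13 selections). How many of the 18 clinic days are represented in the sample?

3

Consecutive selections differ by k = 354, so their clinic day numbers differ by 354 mod 18 = 12.
gcd(354, 18) = 6, so the sample visits 18/6 = 3 distinct residues mod 18.
Start 202 is clinic day 4; the clinic days hit are 4, 10, 16.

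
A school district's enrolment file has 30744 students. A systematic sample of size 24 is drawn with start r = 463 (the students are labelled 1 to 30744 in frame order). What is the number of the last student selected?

29926

k = 30744/24 = 1281
24th selection = r + (24−1)·k = 463 + 23×1281 = 463 + 29463 = 29926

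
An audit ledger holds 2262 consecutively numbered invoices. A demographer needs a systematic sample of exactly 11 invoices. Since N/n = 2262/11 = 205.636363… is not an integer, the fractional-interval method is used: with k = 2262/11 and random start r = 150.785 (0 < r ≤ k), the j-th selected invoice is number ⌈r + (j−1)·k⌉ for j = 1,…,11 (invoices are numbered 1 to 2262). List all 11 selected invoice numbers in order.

j=1: r + 0k = 150.785 → ⌈·⌉ = 151
j=2: r + 1k = 356.421363… → ⌈·⌉ = 357
j=3: r + 2k = 562.057727… → ⌈·⌉ = 563
j=4: r + 3k = 767.694090… → ⌈·⌉ = 768
j=5: r + 4k = 973.330454… → ⌈·⌉ = 974
j=6: r + 5k = 1178.966818… → ⌈·⌉ = 1179
j=7: r + 6k = 1384.603181… → ⌈·⌉ = 1385
j=8: r + 7k = 1590.239545… → ⌈·⌉ = 1591
j=9: r + 8k = 1795.875909… → ⌈·⌉ = 1796
j=10: r + 9k = 2001.512272… → ⌈·⌉ = 2002
j=11: r + 10k = 2207.148636… → ⌈·⌉ = 2208

151, 357, 563, 768, 974, 1179, 1385, 1591, 1796, 2002, 2208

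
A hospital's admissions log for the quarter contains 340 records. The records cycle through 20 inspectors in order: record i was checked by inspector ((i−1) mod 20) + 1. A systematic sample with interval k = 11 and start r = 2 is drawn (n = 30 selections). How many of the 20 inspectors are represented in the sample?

Consecutive selections differ by k = 11, so their inspector numbers differ by 11 mod 20 = 11.
gcd(11, 20) = 1, so the sample visits 20/1 = 20 distinct residues mod 20.
Start 2 is inspector 2; the inspectors hit are 1, 2, 3, 4, 5, 6, 7, 8, 9, 10, 11, 12, 13, 14, 15, 16, 17, 18, 19, 20.

20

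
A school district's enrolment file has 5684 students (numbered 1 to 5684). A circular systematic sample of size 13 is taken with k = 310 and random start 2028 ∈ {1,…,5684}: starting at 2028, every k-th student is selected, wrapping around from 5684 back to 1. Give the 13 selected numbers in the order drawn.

2028, 2338, 2648, 2958, 3268, 3578, 3888, 4198, 4508, 4818, 5128, 5438, 64

Selection 1: 2028
Selection 2: 2028 + 310 = 2338
Selection 3: 2338 + 310 = 2648
Selection 4: 2648 + 310 = 2958
Selection 5: 2958 + 310 = 3268
Selection 6: 3268 + 310 = 3578
Selection 7: 3578 + 310 = 3888
Selection 8: 3888 + 310 = 4198
Selection 9: 4198 + 310 = 4508
Selection 10: 4508 + 310 = 4818
Selection 11: 4818 + 310 = 5128
Selection 12: 5128 + 310 = 5438
Selection 13: 5438 + 310 = 5748 → 5748 − 5684 = 64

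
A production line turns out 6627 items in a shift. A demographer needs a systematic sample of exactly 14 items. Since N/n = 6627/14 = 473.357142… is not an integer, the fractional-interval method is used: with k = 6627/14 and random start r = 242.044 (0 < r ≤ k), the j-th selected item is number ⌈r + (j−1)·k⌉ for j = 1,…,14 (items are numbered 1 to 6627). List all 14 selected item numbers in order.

243, 716, 1189, 1663, 2136, 2609, 3083, 3556, 4029, 4503, 4976, 5449, 5923, 6396

j=1: r + 0k = 242.044 → ⌈·⌉ = 243
j=2: r + 1k = 715.401142… → ⌈·⌉ = 716
j=3: r + 2k = 1188.758285… → ⌈·⌉ = 1189
j=4: r + 3k = 1662.115428… → ⌈·⌉ = 1663
j=5: r + 4k = 2135.472571… → ⌈·⌉ = 2136
j=6: r + 5k = 2608.829714… → ⌈·⌉ = 2609
j=7: r + 6k = 3082.186857… → ⌈·⌉ = 3083
j=8: r + 7k = 3555.544 → ⌈·⌉ = 3556
j=9: r + 8k = 4028.901142… → ⌈·⌉ = 4029
j=10: r + 9k = 4502.258285… → ⌈·⌉ = 4503
j=11: r + 10k = 4975.615428… → ⌈·⌉ = 4976
j=12: r + 11k = 5448.972571… → ⌈·⌉ = 5449
j=13: r + 12k = 5922.329714… → ⌈·⌉ = 5923
j=14: r + 13k = 6395.686857… → ⌈·⌉ = 6396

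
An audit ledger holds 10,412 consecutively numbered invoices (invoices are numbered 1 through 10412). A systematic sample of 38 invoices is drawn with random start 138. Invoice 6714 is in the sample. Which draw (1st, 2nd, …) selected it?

k = 10412/38 = 274
position = (6714 − 138)/274 + 1 = 6576/274 + 1 = 24 + 1 = 25

25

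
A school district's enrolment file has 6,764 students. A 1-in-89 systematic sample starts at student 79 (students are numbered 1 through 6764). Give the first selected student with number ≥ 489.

524

k = 89
Steps past start: ⌈(489 − 79)/89⌉ = ⌈410/89⌉ = 5
Selected student: 79 + 5×89 = 524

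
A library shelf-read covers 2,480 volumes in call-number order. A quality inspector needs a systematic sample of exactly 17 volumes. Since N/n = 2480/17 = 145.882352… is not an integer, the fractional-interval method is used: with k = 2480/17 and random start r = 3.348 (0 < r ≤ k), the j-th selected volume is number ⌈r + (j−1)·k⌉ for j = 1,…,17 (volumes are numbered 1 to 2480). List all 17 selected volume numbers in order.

4, 150, 296, 441, 587, 733, 879, 1025, 1171, 1317, 1463, 1609, 1754, 1900, 2046, 2192, 2338

j=1: r + 0k = 3.348 → ⌈·⌉ = 4
j=2: r + 1k = 149.230352… → ⌈·⌉ = 150
j=3: r + 2k = 295.112705… → ⌈·⌉ = 296
j=4: r + 3k = 440.995058… → ⌈·⌉ = 441
j=5: r + 4k = 586.877411… → ⌈·⌉ = 587
j=6: r + 5k = 732.759764… → ⌈·⌉ = 733
j=7: r + 6k = 878.642117… → ⌈·⌉ = 879
j=8: r + 7k = 1024.524470… → ⌈·⌉ = 1025
j=9: r + 8k = 1170.406823… → ⌈·⌉ = 1171
j=10: r + 9k = 1316.289176… → ⌈·⌉ = 1317
j=11: r + 10k = 1462.171529… → ⌈·⌉ = 1463
j=12: r + 11k = 1608.053882… → ⌈·⌉ = 1609
j=13: r + 12k = 1753.936235… → ⌈·⌉ = 1754
j=14: r + 13k = 1899.818588… → ⌈·⌉ = 1900
j=15: r + 14k = 2045.700941… → ⌈·⌉ = 2046
j=16: r + 15k = 2191.583294… → ⌈·⌉ = 2192
j=17: r + 16k = 2337.465647… → ⌈·⌉ = 2338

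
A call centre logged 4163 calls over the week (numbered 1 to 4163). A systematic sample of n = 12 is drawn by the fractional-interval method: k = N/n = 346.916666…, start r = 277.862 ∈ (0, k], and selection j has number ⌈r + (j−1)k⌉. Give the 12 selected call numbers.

j=1: r + 0k = 277.862 → ⌈·⌉ = 278
j=2: r + 1k = 624.778666… → ⌈·⌉ = 625
j=3: r + 2k = 971.695333… → ⌈·⌉ = 972
j=4: r + 3k = 1318.612 → ⌈·⌉ = 1319
j=5: r + 4k = 1665.528666… → ⌈·⌉ = 1666
j=6: r + 5k = 2012.445333… → ⌈·⌉ = 2013
j=7: r + 6k = 2359.362 → ⌈·⌉ = 2360
j=8: r + 7k = 2706.278666… → ⌈·⌉ = 2707
j=9: r + 8k = 3053.195333… → ⌈·⌉ = 3054
j=10: r + 9k = 3400.112 → ⌈·⌉ = 3401
j=11: r + 10k = 3747.028666… → ⌈·⌉ = 3748
j=12: r + 11k = 4093.945333… → ⌈·⌉ = 4094

278, 625, 972, 1319, 1666, 2013, 2360, 2707, 3054, 3401, 3748, 4094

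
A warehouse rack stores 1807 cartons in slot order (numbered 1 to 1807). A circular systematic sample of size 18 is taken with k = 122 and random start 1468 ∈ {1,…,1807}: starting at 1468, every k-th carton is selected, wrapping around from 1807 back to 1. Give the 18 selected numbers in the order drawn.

Selection 1: 1468
Selection 2: 1468 + 122 = 1590
Selection 3: 1590 + 122 = 1712
Selection 4: 1712 + 122 = 1834 → 1834 − 1807 = 27
Selection 5: 27 + 122 = 149
Selection 6: 149 + 122 = 271
Selection 7: 271 + 122 = 393
Selection 8: 393 + 122 = 515
Selection 9: 515 + 122 = 637
Selection 10: 637 + 122 = 759
Selection 11: 759 + 122 = 881
Selection 12: 881 + 122 = 1003
Selection 13: 1003 + 122 = 1125
Selection 14: 1125 + 122 = 1247
Selection 15: 1247 + 122 = 1369
Selection 16: 1369 + 122 = 1491
Selection 17: 1491 + 122 = 1613
Selection 18: 1613 + 122 = 1735

1468, 1590, 1712, 27, 149, 271, 393, 515, 637, 759, 881, 1003, 1125, 1247, 1369, 1491, 1613, 1735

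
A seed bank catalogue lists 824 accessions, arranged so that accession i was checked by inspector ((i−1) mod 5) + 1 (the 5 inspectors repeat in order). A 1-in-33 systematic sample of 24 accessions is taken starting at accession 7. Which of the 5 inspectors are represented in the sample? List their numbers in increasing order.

Consecutive selections differ by k = 33, so their inspector numbers differ by 33 mod 5 = 3.
gcd(33, 5) = 1, so the sample visits 5/1 = 5 distinct residues mod 5.
Start 7 is inspector 2; the inspectors hit are 1, 2, 3, 4, 5.

1, 2, 3, 4, 5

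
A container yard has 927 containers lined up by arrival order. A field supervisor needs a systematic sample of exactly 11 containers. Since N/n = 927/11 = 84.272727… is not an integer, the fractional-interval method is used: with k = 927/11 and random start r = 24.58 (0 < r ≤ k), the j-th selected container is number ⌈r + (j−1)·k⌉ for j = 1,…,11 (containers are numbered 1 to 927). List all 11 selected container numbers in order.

j=1: r + 0k = 24.58 → ⌈·⌉ = 25
j=2: r + 1k = 108.852727… → ⌈·⌉ = 109
j=3: r + 2k = 193.125454… → ⌈·⌉ = 194
j=4: r + 3k = 277.398181… → ⌈·⌉ = 278
j=5: r + 4k = 361.670909… → ⌈·⌉ = 362
j=6: r + 5k = 445.943636… → ⌈·⌉ = 446
j=7: r + 6k = 530.216363… → ⌈·⌉ = 531
j=8: r + 7k = 614.489090… → ⌈·⌉ = 615
j=9: r + 8k = 698.761818… → ⌈·⌉ = 699
j=10: r + 9k = 783.034545… → ⌈·⌉ = 784
j=11: r + 10k = 867.307272… → ⌈·⌉ = 868

25, 109, 194, 278, 362, 446, 531, 615, 699, 784, 868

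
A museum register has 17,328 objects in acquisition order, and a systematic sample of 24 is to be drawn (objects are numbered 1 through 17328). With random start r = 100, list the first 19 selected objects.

100, 822, 1544, 2266, 2988, 3710, 4432, 5154, 5876, 6598, 7320, 8042, 8764, 9486, 10208, 10930, 11652, 12374, 13096

k = N/n = 17328/24 = 722
object 1: 100
object 2: 100 + 722 = 822
object 3: 822 + 722 = 1544
object 4: 1544 + 722 = 2266
object 5: 2266 + 722 = 2988
object 6: 2988 + 722 = 3710
object 7: 3710 + 722 = 4432
object 8: 4432 + 722 = 5154
object 9: 5154 + 722 = 5876
object 10: 5876 + 722 = 6598
object 11: 6598 + 722 = 7320
object 12: 7320 + 722 = 8042
object 13: 8042 + 722 = 8764
object 14: 8764 + 722 = 9486
object 15: 9486 + 722 = 10208
object 16: 10208 + 722 = 10930
object 17: 10930 + 722 = 11652
object 18: 11652 + 722 = 12374
object 19: 12374 + 722 = 13096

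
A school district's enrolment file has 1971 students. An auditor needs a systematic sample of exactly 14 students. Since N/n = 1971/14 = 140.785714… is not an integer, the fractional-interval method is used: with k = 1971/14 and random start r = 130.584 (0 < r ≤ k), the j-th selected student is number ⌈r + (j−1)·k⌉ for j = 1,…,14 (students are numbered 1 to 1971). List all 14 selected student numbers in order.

131, 272, 413, 553, 694, 835, 976, 1117, 1257, 1398, 1539, 1680, 1821, 1961

j=1: r + 0k = 130.584 → ⌈·⌉ = 131
j=2: r + 1k = 271.369714… → ⌈·⌉ = 272
j=3: r + 2k = 412.155428… → ⌈·⌉ = 413
j=4: r + 3k = 552.941142… → ⌈·⌉ = 553
j=5: r + 4k = 693.726857… → ⌈·⌉ = 694
j=6: r + 5k = 834.512571… → ⌈·⌉ = 835
j=7: r + 6k = 975.298285… → ⌈·⌉ = 976
j=8: r + 7k = 1116.084 → ⌈·⌉ = 1117
j=9: r + 8k = 1256.869714… → ⌈·⌉ = 1257
j=10: r + 9k = 1397.655428… → ⌈·⌉ = 1398
j=11: r + 10k = 1538.441142… → ⌈·⌉ = 1539
j=12: r + 11k = 1679.226857… → ⌈·⌉ = 1680
j=13: r + 12k = 1820.012571… → ⌈·⌉ = 1821
j=14: r + 13k = 1960.798285… → ⌈·⌉ = 1961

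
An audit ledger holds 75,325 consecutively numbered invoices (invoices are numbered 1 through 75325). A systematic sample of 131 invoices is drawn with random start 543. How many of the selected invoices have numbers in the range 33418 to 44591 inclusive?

k = 75325/131 = 575
First selection ≥ 33418: 543 + ⌈(33418−543)/575⌉·575 = 543 + 58×575 = 33893
Last selection ≤ 44591: 543 + ⌊(44591−543)/575⌋·575 = 543 + 76×575 = 44243
Count = 76 − 58 + 1 = 19

19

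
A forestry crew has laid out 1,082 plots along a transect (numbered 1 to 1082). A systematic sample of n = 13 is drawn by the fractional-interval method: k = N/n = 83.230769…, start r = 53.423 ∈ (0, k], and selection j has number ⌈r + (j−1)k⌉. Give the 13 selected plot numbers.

54, 137, 220, 304, 387, 470, 553, 637, 720, 803, 886, 969, 1053

j=1: r + 0k = 53.423 → ⌈·⌉ = 54
j=2: r + 1k = 136.653769… → ⌈·⌉ = 137
j=3: r + 2k = 219.884538… → ⌈·⌉ = 220
j=4: r + 3k = 303.115307… → ⌈·⌉ = 304
j=5: r + 4k = 386.346076… → ⌈·⌉ = 387
j=6: r + 5k = 469.576846… → ⌈·⌉ = 470
j=7: r + 6k = 552.807615… → ⌈·⌉ = 553
j=8: r + 7k = 636.038384… → ⌈·⌉ = 637
j=9: r + 8k = 719.269153… → ⌈·⌉ = 720
j=10: r + 9k = 802.499923… → ⌈·⌉ = 803
j=11: r + 10k = 885.730692… → ⌈·⌉ = 886
j=12: r + 11k = 968.961461… → ⌈·⌉ = 969
j=13: r + 12k = 1052.192230… → ⌈·⌉ = 1053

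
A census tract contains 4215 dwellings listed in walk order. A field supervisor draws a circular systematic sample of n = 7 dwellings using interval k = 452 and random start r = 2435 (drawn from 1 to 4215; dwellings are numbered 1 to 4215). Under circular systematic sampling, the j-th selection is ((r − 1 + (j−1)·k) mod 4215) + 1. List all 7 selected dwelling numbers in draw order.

2435, 2887, 3339, 3791, 28, 480, 932

Selection 1: 2435
Selection 2: 2435 + 452 = 2887
Selection 3: 2887 + 452 = 3339
Selection 4: 3339 + 452 = 3791
Selection 5: 3791 + 452 = 4243 → 4243 − 4215 = 28
Selection 6: 28 + 452 = 480
Selection 7: 480 + 452 = 932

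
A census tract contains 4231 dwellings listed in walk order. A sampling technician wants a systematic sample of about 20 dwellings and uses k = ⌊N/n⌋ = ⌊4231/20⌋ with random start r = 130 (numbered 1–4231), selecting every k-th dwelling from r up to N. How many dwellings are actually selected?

k = ⌊4231/20⌋ = 211
Achieved size = ⌊(4231 − 130)/211⌋ + 1 = ⌊4101/211⌋ + 1 = 19 + 1 = 20
(last selection: 130 + 19×211 = 4139 ≤ 4231; next would be 4350 > 4231)

20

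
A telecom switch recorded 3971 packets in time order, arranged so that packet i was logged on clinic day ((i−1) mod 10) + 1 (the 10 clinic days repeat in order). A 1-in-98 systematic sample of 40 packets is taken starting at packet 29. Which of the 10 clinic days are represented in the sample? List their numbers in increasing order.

Consecutive selections differ by k = 98, so their clinic day numbers differ by 98 mod 10 = 8.
gcd(98, 10) = 2, so the sample visits 10/2 = 5 distinct residues mod 10.
Start 29 is clinic day 9; the clinic days hit are 1, 3, 5, 7, 9.

1, 3, 5, 7, 9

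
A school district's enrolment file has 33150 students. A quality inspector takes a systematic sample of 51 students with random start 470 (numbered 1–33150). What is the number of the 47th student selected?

30370

k = 33150/51 = 650
47th selection = r + (47−1)·k = 470 + 46×650 = 470 + 29900 = 30370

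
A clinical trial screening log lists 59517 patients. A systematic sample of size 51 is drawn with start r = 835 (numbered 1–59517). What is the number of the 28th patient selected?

k = 59517/51 = 1167
28th selection = r + (28−1)·k = 835 + 27×1167 = 835 + 31509 = 32344

32344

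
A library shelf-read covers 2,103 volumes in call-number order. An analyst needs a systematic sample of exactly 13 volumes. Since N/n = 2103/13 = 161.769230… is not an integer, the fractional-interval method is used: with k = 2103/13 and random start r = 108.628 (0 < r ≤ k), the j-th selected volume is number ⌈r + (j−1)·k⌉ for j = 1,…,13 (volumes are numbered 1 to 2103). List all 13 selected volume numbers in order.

109, 271, 433, 594, 756, 918, 1080, 1242, 1403, 1565, 1727, 1889, 2050

j=1: r + 0k = 108.628 → ⌈·⌉ = 109
j=2: r + 1k = 270.397230… → ⌈·⌉ = 271
j=3: r + 2k = 432.166461… → ⌈·⌉ = 433
j=4: r + 3k = 593.935692… → ⌈·⌉ = 594
j=5: r + 4k = 755.704923… → ⌈·⌉ = 756
j=6: r + 5k = 917.474153… → ⌈·⌉ = 918
j=7: r + 6k = 1079.243384… → ⌈·⌉ = 1080
j=8: r + 7k = 1241.012615… → ⌈·⌉ = 1242
j=9: r + 8k = 1402.781846… → ⌈·⌉ = 1403
j=10: r + 9k = 1564.551076… → ⌈·⌉ = 1565
j=11: r + 10k = 1726.320307… → ⌈·⌉ = 1727
j=12: r + 11k = 1888.089538… → ⌈·⌉ = 1889
j=13: r + 12k = 2049.858769… → ⌈·⌉ = 2050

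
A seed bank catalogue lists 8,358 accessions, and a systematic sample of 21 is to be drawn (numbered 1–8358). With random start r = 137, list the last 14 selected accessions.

2923, 3321, 3719, 4117, 4515, 4913, 5311, 5709, 6107, 6505, 6903, 7301, 7699, 8097

k = N/n = 8358/21 = 398
8th selection = 137 + 7×398 = 2923
9th: 2923 + 398 = 3321
10th: 3321 + 398 = 3719
11th: 3719 + 398 = 4117
12th: 4117 + 398 = 4515
13th: 4515 + 398 = 4913
14th: 4913 + 398 = 5311
15th: 5311 + 398 = 5709
16th: 5709 + 398 = 6107
17th: 6107 + 398 = 6505
18th: 6505 + 398 = 6903
19th: 6903 + 398 = 7301
20th: 7301 + 398 = 7699
21st: 7699 + 398 = 8097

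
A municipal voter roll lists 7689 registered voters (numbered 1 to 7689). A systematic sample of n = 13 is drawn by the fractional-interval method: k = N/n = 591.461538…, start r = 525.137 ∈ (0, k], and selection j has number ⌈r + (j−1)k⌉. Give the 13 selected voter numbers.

j=1: r + 0k = 525.137 → ⌈·⌉ = 526
j=2: r + 1k = 1116.598538… → ⌈·⌉ = 1117
j=3: r + 2k = 1708.060076… → ⌈·⌉ = 1709
j=4: r + 3k = 2299.521615… → ⌈·⌉ = 2300
j=5: r + 4k = 2890.983153… → ⌈·⌉ = 2891
j=6: r + 5k = 3482.444692… → ⌈·⌉ = 3483
j=7: r + 6k = 4073.906230… → ⌈·⌉ = 4074
j=8: r + 7k = 4665.367769… → ⌈·⌉ = 4666
j=9: r + 8k = 5256.829307… → ⌈·⌉ = 5257
j=10: r + 9k = 5848.290846… → ⌈·⌉ = 5849
j=11: r + 10k = 6439.752384… → ⌈·⌉ = 6440
j=12: r + 11k = 7031.213923… → ⌈·⌉ = 7032
j=13: r + 12k = 7622.675461… → ⌈·⌉ = 7623

526, 1117, 1709, 2300, 2891, 3483, 4074, 4666, 5257, 5849, 6440, 7032, 7623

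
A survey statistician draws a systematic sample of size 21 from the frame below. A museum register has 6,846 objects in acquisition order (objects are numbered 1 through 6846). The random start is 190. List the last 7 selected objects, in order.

4754, 5080, 5406, 5732, 6058, 6384, 6710

k = N/n = 6846/21 = 326
15th selection = 190 + 14×326 = 4754
16th: 4754 + 326 = 5080
17th: 5080 + 326 = 5406
18th: 5406 + 326 = 5732
19th: 5732 + 326 = 6058
20th: 6058 + 326 = 6384
21st: 6384 + 326 = 6710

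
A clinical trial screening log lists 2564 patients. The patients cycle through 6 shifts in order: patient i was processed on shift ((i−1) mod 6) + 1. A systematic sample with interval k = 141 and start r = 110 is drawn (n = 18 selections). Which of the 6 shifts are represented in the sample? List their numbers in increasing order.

2, 5

Consecutive selections differ by k = 141, so their shift numbers differ by 141 mod 6 = 3.
gcd(141, 6) = 3, so the sample visits 6/3 = 2 distinct residues mod 6.
Start 110 is shift 2; the shifts hit are 2, 5.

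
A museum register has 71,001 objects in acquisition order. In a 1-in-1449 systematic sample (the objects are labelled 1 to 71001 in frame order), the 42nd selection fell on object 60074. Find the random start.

665

k = 1449
r = 60074 − (42−1)×1449 = 60074 − 59409 = 665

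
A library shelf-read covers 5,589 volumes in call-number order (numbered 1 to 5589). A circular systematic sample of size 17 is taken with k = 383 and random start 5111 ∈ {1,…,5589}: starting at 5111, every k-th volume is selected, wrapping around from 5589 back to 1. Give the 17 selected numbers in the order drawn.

Selection 1: 5111
Selection 2: 5111 + 383 = 5494
Selection 3: 5494 + 383 = 5877 → 5877 − 5589 = 288
Selection 4: 288 + 383 = 671
Selection 5: 671 + 383 = 1054
Selection 6: 1054 + 383 = 1437
Selection 7: 1437 + 383 = 1820
Selection 8: 1820 + 383 = 2203
Selection 9: 2203 + 383 = 2586
Selection 10: 2586 + 383 = 2969
Selection 11: 2969 + 383 = 3352
Selection 12: 3352 + 383 = 3735
Selection 13: 3735 + 383 = 4118
Selection 14: 4118 + 383 = 4501
Selection 15: 4501 + 383 = 4884
Selection 16: 4884 + 383 = 5267
Selection 17: 5267 + 383 = 5650 → 5650 − 5589 = 61

5111, 5494, 288, 671, 1054, 1437, 1820, 2203, 2586, 2969, 3352, 3735, 4118, 4501, 4884, 5267, 61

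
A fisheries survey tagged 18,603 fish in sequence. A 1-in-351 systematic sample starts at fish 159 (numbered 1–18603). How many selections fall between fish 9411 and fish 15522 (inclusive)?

k = 351
First selection ≥ 9411: 159 + ⌈(9411−159)/351⌉·351 = 159 + 27×351 = 9636
Last selection ≤ 15522: 159 + ⌊(15522−159)/351⌋·351 = 159 + 43×351 = 15252
Count = 43 − 27 + 1 = 17

17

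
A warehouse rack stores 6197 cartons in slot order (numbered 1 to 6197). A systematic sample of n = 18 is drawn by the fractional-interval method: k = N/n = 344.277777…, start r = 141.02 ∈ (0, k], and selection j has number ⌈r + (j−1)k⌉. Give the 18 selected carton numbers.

142, 486, 830, 1174, 1519, 1863, 2207, 2551, 2896, 3240, 3584, 3929, 4273, 4617, 4961, 5306, 5650, 5994

j=1: r + 0k = 141.02 → ⌈·⌉ = 142
j=2: r + 1k = 485.297777… → ⌈·⌉ = 486
j=3: r + 2k = 829.575555… → ⌈·⌉ = 830
j=4: r + 3k = 1173.853333… → ⌈·⌉ = 1174
j=5: r + 4k = 1518.131111… → ⌈·⌉ = 1519
j=6: r + 5k = 1862.408888… → ⌈·⌉ = 1863
j=7: r + 6k = 2206.686666… → ⌈·⌉ = 2207
j=8: r + 7k = 2550.964444… → ⌈·⌉ = 2551
j=9: r + 8k = 2895.242222… → ⌈·⌉ = 2896
j=10: r + 9k = 3239.52 → ⌈·⌉ = 3240
j=11: r + 10k = 3583.797777… → ⌈·⌉ = 3584
j=12: r + 11k = 3928.075555… → ⌈·⌉ = 3929
j=13: r + 12k = 4272.353333… → ⌈·⌉ = 4273
j=14: r + 13k = 4616.631111… → ⌈·⌉ = 4617
j=15: r + 14k = 4960.908888… → ⌈·⌉ = 4961
j=16: r + 15k = 5305.186666… → ⌈·⌉ = 5306
j=17: r + 16k = 5649.464444… → ⌈·⌉ = 5650
j=18: r + 17k = 5993.742222… → ⌈·⌉ = 5994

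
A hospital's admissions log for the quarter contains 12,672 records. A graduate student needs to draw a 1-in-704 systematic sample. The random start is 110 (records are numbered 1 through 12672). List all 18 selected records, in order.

record 1: 110
record 2: 110 + 704 = 814
record 3: 814 + 704 = 1518
record 4: 1518 + 704 = 2222
record 5: 2222 + 704 = 2926
record 6: 2926 + 704 = 3630
record 7: 3630 + 704 = 4334
record 8: 4334 + 704 = 5038
record 9: 5038 + 704 = 5742
record 10: 5742 + 704 = 6446
record 11: 6446 + 704 = 7150
record 12: 7150 + 704 = 7854
record 13: 7854 + 704 = 8558
record 14: 8558 + 704 = 9262
record 15: 9262 + 704 = 9966
record 16: 9966 + 704 = 10670
record 17: 10670 + 704 = 11374
record 18: 11374 + 704 = 12078

110, 814, 1518, 2222, 2926, 3630, 4334, 5038, 5742, 6446, 7150, 7854, 8558, 9262, 9966, 10670, 11374, 12078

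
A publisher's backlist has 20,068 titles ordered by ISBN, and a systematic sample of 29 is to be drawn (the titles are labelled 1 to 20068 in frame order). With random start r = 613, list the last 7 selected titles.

k = N/n = 20068/29 = 692
23rd selection = 613 + 22×692 = 15837
24th: 15837 + 692 = 16529
25th: 16529 + 692 = 17221
26th: 17221 + 692 = 17913
27th: 17913 + 692 = 18605
28th: 18605 + 692 = 19297
29th: 19297 + 692 = 19989

15837, 16529, 17221, 17913, 18605, 19297, 19989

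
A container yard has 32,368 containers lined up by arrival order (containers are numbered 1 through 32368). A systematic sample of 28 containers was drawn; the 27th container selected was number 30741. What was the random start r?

k = 32368/28 = 1156
r = 30741 − (27−1)×1156 = 30741 − 30056 = 685

685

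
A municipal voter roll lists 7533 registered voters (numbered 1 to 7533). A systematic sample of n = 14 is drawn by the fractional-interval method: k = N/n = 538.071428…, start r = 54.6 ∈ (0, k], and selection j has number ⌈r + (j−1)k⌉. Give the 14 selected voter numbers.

j=1: r + 0k = 54.6 → ⌈·⌉ = 55
j=2: r + 1k = 592.671428… → ⌈·⌉ = 593
j=3: r + 2k = 1130.742857… → ⌈·⌉ = 1131
j=4: r + 3k = 1668.814285… → ⌈·⌉ = 1669
j=5: r + 4k = 2206.885714… → ⌈·⌉ = 2207
j=6: r + 5k = 2744.957142… → ⌈·⌉ = 2745
j=7: r + 6k = 3283.028571… → ⌈·⌉ = 3284
j=8: r + 7k = 3821.1 → ⌈·⌉ = 3822
j=9: r + 8k = 4359.171428… → ⌈·⌉ = 4360
j=10: r + 9k = 4897.242857… → ⌈·⌉ = 4898
j=11: r + 10k = 5435.314285… → ⌈·⌉ = 5436
j=12: r + 11k = 5973.385714… → ⌈·⌉ = 5974
j=13: r + 12k = 6511.457142… → ⌈·⌉ = 6512
j=14: r + 13k = 7049.528571… → ⌈·⌉ = 7050

55, 593, 1131, 1669, 2207, 2745, 3284, 3822, 4360, 4898, 5436, 5974, 6512, 7050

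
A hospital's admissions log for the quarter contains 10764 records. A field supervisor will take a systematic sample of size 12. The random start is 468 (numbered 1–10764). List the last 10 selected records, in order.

k = N/n = 10764/12 = 897
3rd selection = 468 + 2×897 = 2262
4th: 2262 + 897 = 3159
5th: 3159 + 897 = 4056
6th: 4056 + 897 = 4953
7th: 4953 + 897 = 5850
8th: 5850 + 897 = 6747
9th: 6747 + 897 = 7644
10th: 7644 + 897 = 8541
11th: 8541 + 897 = 9438
12th: 9438 + 897 = 10335

2262, 3159, 4056, 4953, 5850, 6747, 7644, 8541, 9438, 10335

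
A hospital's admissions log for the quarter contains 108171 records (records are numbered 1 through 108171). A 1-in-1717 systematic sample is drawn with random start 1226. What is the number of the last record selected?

k = 1717
63rd selection = r + (63−1)·k = 1226 + 62×1717 = 1226 + 106454 = 107680

107680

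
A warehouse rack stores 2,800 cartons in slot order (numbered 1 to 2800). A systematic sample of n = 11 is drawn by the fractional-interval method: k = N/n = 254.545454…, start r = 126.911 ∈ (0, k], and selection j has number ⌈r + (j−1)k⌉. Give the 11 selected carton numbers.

j=1: r + 0k = 126.911 → ⌈·⌉ = 127
j=2: r + 1k = 381.456454… → ⌈·⌉ = 382
j=3: r + 2k = 636.001909… → ⌈·⌉ = 637
j=4: r + 3k = 890.547363… → ⌈·⌉ = 891
j=5: r + 4k = 1145.092818… → ⌈·⌉ = 1146
j=6: r + 5k = 1399.638272… → ⌈·⌉ = 1400
j=7: r + 6k = 1654.183727… → ⌈·⌉ = 1655
j=8: r + 7k = 1908.729181… → ⌈·⌉ = 1909
j=9: r + 8k = 2163.274636… → ⌈·⌉ = 2164
j=10: r + 9k = 2417.820090… → ⌈·⌉ = 2418
j=11: r + 10k = 2672.365545… → ⌈·⌉ = 2673

127, 382, 637, 891, 1146, 1400, 1655, 1909, 2164, 2418, 2673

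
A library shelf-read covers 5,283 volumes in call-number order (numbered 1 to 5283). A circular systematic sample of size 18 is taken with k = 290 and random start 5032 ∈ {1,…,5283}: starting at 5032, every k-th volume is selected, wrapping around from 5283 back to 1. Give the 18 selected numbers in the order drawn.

5032, 39, 329, 619, 909, 1199, 1489, 1779, 2069, 2359, 2649, 2939, 3229, 3519, 3809, 4099, 4389, 4679

Selection 1: 5032
Selection 2: 5032 + 290 = 5322 → 5322 − 5283 = 39
Selection 3: 39 + 290 = 329
Selection 4: 329 + 290 = 619
Selection 5: 619 + 290 = 909
Selection 6: 909 + 290 = 1199
Selection 7: 1199 + 290 = 1489
Selection 8: 1489 + 290 = 1779
Selection 9: 1779 + 290 = 2069
Selection 10: 2069 + 290 = 2359
Selection 11: 2359 + 290 = 2649
Selection 12: 2649 + 290 = 2939
Selection 13: 2939 + 290 = 3229
Selection 14: 3229 + 290 = 3519
Selection 15: 3519 + 290 = 3809
Selection 16: 3809 + 290 = 4099
Selection 17: 4099 + 290 = 4389
Selection 18: 4389 + 290 = 4679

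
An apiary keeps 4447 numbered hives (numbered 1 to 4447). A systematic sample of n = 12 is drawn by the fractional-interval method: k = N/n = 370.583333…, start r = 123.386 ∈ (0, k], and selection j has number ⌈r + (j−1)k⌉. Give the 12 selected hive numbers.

124, 494, 865, 1236, 1606, 1977, 2347, 2718, 3089, 3459, 3830, 4200

j=1: r + 0k = 123.386 → ⌈·⌉ = 124
j=2: r + 1k = 493.969333… → ⌈·⌉ = 494
j=3: r + 2k = 864.552666… → ⌈·⌉ = 865
j=4: r + 3k = 1235.136 → ⌈·⌉ = 1236
j=5: r + 4k = 1605.719333… → ⌈·⌉ = 1606
j=6: r + 5k = 1976.302666… → ⌈·⌉ = 1977
j=7: r + 6k = 2346.886 → ⌈·⌉ = 2347
j=8: r + 7k = 2717.469333… → ⌈·⌉ = 2718
j=9: r + 8k = 3088.052666… → ⌈·⌉ = 3089
j=10: r + 9k = 3458.636 → ⌈·⌉ = 3459
j=11: r + 10k = 3829.219333… → ⌈·⌉ = 3830
j=12: r + 11k = 4199.802666… → ⌈·⌉ = 4200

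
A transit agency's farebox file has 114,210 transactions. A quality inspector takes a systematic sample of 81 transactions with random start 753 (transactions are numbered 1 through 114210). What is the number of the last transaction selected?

113553

k = 114210/81 = 1410
81st selection = r + (81−1)·k = 753 + 80×1410 = 753 + 112800 = 113553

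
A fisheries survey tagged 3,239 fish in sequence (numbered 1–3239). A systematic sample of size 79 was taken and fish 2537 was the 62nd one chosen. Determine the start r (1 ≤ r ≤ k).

k = 3239/79 = 41
r = 2537 − (62−1)×41 = 2537 − 2501 = 36

36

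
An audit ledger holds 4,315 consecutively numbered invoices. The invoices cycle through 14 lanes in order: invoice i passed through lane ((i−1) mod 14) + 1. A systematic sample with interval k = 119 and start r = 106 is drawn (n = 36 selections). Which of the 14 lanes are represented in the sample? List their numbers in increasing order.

1, 8

Consecutive selections differ by k = 119, so their lane numbers differ by 119 mod 14 = 7.
gcd(119, 14) = 7, so the sample visits 14/7 = 2 distinct residues mod 14.
Start 106 is lane 8; the lanes hit are 1, 8.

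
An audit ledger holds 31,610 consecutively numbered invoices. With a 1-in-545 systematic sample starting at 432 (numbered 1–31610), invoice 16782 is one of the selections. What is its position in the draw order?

k = 545
position = (16782 − 432)/545 + 1 = 16350/545 + 1 = 30 + 1 = 31

31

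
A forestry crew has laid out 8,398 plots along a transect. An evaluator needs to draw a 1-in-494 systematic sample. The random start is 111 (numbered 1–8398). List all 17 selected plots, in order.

111, 605, 1099, 1593, 2087, 2581, 3075, 3569, 4063, 4557, 5051, 5545, 6039, 6533, 7027, 7521, 8015

plot 1: 111
plot 2: 111 + 494 = 605
plot 3: 605 + 494 = 1099
plot 4: 1099 + 494 = 1593
plot 5: 1593 + 494 = 2087
plot 6: 2087 + 494 = 2581
plot 7: 2581 + 494 = 3075
plot 8: 3075 + 494 = 3569
plot 9: 3569 + 494 = 4063
plot 10: 4063 + 494 = 4557
plot 11: 4557 + 494 = 5051
plot 12: 5051 + 494 = 5545
plot 13: 5545 + 494 = 6039
plot 14: 6039 + 494 = 6533
plot 15: 6533 + 494 = 7027
plot 16: 7027 + 494 = 7521
plot 17: 7521 + 494 = 8015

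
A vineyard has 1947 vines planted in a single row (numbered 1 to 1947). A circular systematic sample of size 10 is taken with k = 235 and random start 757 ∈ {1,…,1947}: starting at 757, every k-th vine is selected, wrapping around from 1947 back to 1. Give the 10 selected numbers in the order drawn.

Selection 1: 757
Selection 2: 757 + 235 = 992
Selection 3: 992 + 235 = 1227
Selection 4: 1227 + 235 = 1462
Selection 5: 1462 + 235 = 1697
Selection 6: 1697 + 235 = 1932
Selection 7: 1932 + 235 = 2167 → 2167 − 1947 = 220
Selection 8: 220 + 235 = 455
Selection 9: 455 + 235 = 690
Selection 10: 690 + 235 = 925

757, 992, 1227, 1462, 1697, 1932, 220, 455, 690, 925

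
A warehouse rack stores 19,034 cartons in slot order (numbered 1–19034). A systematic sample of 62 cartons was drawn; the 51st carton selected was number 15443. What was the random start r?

k = 19034/62 = 307
r = 15443 − (51−1)×307 = 15443 − 15350 = 93

93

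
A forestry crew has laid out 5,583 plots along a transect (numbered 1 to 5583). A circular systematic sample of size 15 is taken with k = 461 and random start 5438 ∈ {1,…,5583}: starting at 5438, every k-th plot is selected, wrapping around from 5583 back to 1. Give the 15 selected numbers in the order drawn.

Selection 1: 5438
Selection 2: 5438 + 461 = 5899 → 5899 − 5583 = 316
Selection 3: 316 + 461 = 777
Selection 4: 777 + 461 = 1238
Selection 5: 1238 + 461 = 1699
Selection 6: 1699 + 461 = 2160
Selection 7: 2160 + 461 = 2621
Selection 8: 2621 + 461 = 3082
Selection 9: 3082 + 461 = 3543
Selection 10: 3543 + 461 = 4004
Selection 11: 4004 + 461 = 4465
Selection 12: 4465 + 461 = 4926
Selection 13: 4926 + 461 = 5387
Selection 14: 5387 + 461 = 5848 → 5848 − 5583 = 265
Selection 15: 265 + 461 = 726

5438, 316, 777, 1238, 1699, 2160, 2621, 3082, 3543, 4004, 4465, 4926, 5387, 265, 726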